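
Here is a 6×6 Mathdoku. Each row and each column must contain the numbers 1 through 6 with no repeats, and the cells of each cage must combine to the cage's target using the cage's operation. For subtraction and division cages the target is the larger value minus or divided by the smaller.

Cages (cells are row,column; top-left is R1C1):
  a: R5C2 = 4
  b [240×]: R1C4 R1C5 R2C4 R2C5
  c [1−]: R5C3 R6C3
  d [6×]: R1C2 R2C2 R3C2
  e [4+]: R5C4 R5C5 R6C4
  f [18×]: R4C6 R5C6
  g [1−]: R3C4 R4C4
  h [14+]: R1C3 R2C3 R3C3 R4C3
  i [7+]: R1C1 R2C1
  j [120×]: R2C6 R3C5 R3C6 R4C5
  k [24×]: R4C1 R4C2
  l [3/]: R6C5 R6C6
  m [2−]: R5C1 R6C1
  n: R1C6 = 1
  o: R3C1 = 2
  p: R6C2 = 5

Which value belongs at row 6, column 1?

N is a freebie; hence R1C6 = 1.
O is a freebie; hence R3C1 = 2.
Cage a is given, leaving R5C2 = 4.
The 3 cells of cage e must have sum 4, leaving R5C4 = 2.
Cage e has sum 4, which forces R5C5 = 1.
Cage p is given, so R6C2 = 5.
The 3 cells of cage e must have sum 4, leaving R6C4 = 1.
The two cells of cage k must have product 24, leaving R4C1 = 4.
Column 2 already has 4, leaving R4C2 = 6.
6 is placed in row 4; hence R4C6 = 3.
Column 6 already has 3; hence R5C6 = 6.
Column 1 already has 4, leaving R6C1 = 3.
6 is placed in column 6, so R6C6 = 2.
3 is placed in column 1, so R1C1 = 6.
3 is placed in column 1, which forces R2C1 = 1.
Cage j has product 120, so R3C5 = 3.
Row 4 now contains 3; hence R4C4 = 5.
Cage j has product 120, which forces R4C5 = 2.
Row 5 already has 6, which forces R5C1 = 5.
5 is placed in row 5, so R5C3 = 3.
Row 6 already has 2, leaving R6C5 = 6.
Row 3 now contains 3, leaving R3C2 = 1.
Row 4 already has 2, leaving R4C3 = 1.
Row 6 now contains 6; hence R6C3 = 4.
In row 2, 6 can only go at R2C3, so R2C3 = 6.
Cage h has sum 14; hence R1C3 = 2.
Column 3 already has 6, so R3C3 = 5.
Row 3 now contains 5, leaving R3C6 = 4.
Row 1 now contains 2; hence R1C2 = 3.
Row 1 already has 3; hence R1C4 = 4.
4 is placed in row 1; hence R1C5 = 5.
Cage d has product 6, so R2C2 = 2.
4 is placed in column 4; hence R2C4 = 3.
Column 5 now contains 5, so R2C5 = 4.
Column 6 now contains 4, so R2C6 = 5.
Row 3 now contains 4; hence R3C4 = 6.
The full grid is 6 3 2 4 5 1 / 1 2 6 3 4 5 / 2 1 5 6 3 4 / 4 6 1 5 2 3 / 5 4 3 2 1 6 / 3 5 4 1 6 2.

3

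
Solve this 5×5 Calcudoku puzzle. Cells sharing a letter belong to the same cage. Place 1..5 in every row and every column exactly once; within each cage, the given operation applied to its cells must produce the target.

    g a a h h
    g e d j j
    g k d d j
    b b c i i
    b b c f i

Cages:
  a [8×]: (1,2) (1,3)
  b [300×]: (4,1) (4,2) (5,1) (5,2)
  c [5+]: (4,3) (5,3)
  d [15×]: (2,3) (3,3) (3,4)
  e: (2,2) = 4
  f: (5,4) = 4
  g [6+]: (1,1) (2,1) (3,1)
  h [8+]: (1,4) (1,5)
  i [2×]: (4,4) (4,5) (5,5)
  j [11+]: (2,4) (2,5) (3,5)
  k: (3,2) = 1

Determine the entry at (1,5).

3

Cage e is given, leaving (2,2) = 4.
K is a freebie, leaving (3,2) = 1.
The 3 cells of cage i must have product 2; hence (4,4) = 1.
The 3 cells of cage i must have product 2, leaving (4,5) = 2.
Cage f is given, leaving (5,4) = 4.
Cage i needs product 2, which forces (5,5) = 1.
4 is placed in column 2, so (1,2) = 2.
Cage a's pair has product 8; hence (1,3) = 4.
The 3 cells of cage d must have product 15, which forces (2,3) = 1.
Cage j has sum 11, which forces (2,5) = 5.
Cage b has product 300, leaving (4,1) = 4.
Cage b has product 300; hence (4,2) = 5.
The two cells of cage c must have sum 5, which forces (4,3) = 3.
The 4 cells of cage b must have product 300, so (5,1) = 5.
Cage b has product 300; hence (5,2) = 3.
Cage c needs two cells with sum 5, which forces (5,3) = 2.
Cage g has sum 6, which forces (1,1) = 1.
Cage h's pair has sum 8, leaving (1,4) = 5.
Column 5 now contains 5, leaving (1,5) = 3.
3 is placed in column 3, leaving (3,3) = 5.
Cage d has product 15, leaving (3,4) = 3.
3 is placed in column 5; hence (3,5) = 4.
Cage g needs sum 6, which forces (2,1) = 3.
3 is placed in column 4, which forces (2,4) = 2.
3 is placed in row 3, so (3,1) = 2.
The full grid is 1 2 4 5 3 / 3 4 1 2 5 / 2 1 5 3 4 / 4 5 3 1 2 / 5 3 2 4 1.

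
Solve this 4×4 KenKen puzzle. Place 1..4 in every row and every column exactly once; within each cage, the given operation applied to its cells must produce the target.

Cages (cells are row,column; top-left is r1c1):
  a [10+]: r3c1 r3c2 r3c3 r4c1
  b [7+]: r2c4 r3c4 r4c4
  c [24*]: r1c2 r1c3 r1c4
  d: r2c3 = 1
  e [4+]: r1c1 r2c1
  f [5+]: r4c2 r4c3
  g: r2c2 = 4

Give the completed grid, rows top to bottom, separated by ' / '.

1 2 4 3 / 3 4 1 2 / 2 1 3 4 / 4 3 2 1

G is a freebie; hence r2c2 = 4.
Cage d is a single given cell; hence r2c3 = 1.
Row 2 already has 1, which forces r2c4 = 2.
The two cells of cage e must have sum 4, which forces r1c1 = 1.
Row 2 already has 1, leaving r2c1 = 3.
Cage a has sum 10, which forces r3c2 = 1.
The 4 cells of cage a must have sum 10; hence r3c3 = 3.
Row 3 already has 1, leaving r3c4 = 4.
4 is placed in column 4, leaving r4c4 = 1.
The 3 cells of cage c must have product 24; hence r1c2 = 2.
The 3 cells of cage c must have product 24, leaving r1c3 = 4.
4 is placed in column 4, which forces r1c4 = 3.
Row 3 now contains 4, so r3c1 = 2.
The 4 cells of cage a must have sum 10, leaving r4c1 = 4.
Cage f needs two cells with sum 5, which forces r4c2 = 3.
Cage f needs two cells with sum 5, so r4c3 = 2.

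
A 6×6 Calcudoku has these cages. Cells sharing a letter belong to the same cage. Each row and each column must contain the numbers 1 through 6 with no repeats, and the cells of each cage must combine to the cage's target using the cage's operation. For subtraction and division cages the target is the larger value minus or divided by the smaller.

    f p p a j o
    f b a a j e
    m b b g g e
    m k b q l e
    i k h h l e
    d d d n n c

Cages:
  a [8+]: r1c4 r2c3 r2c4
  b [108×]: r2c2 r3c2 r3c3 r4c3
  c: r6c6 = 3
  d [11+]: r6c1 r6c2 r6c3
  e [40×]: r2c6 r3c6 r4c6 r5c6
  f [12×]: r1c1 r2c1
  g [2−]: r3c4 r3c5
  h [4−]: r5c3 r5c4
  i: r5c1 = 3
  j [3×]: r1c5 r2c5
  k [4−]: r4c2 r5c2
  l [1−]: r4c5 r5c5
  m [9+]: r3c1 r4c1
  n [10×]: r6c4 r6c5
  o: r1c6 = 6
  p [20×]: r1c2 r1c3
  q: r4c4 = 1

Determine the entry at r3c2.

3

Cage o is a single given cell; hence r1c6 = 6.
Cage q is given; hence r4c4 = 1.
Cage i is given, which forces r5c1 = 3.
Cage c is a single given cell, leaving r6c6 = 3.
The two cells of cage f must have product 12, so r1c1 = 2.
The two cells of cage f must have product 12, so r2c1 = 6.
Row 1 needs a 1, and only r1c5 is open for it.
Column 5 already has 1, leaving r2c5 = 3.
3 is placed in row 2, so r2c3 = 1.
1 is placed in row 2, which forces r2c2 = 2.
Row 2 already has 2, which forces r2c4 = 4.
Row 2 already has 4; hence r2c6 = 5.
Cage b needs product 108, which forces r3c2 = 3.
The 4 cells of cage b must have product 108; hence r3c3 = 6.
Row 3 already has 6, which forces r3c4 = 2.
The 4 cells of cage b must have product 108, so r4c3 = 3.
Column 3 now contains 6; hence r5c3 = 2.
2 is placed in column 4, so r5c4 = 6.
2 is placed in column 4; hence r6c4 = 5.
Row 6 now contains 5; hence r6c5 = 2.
Column 4 now contains 5; hence r1c4 = 3.
Cage g needs two cells with difference 2, which forces r3c5 = 4.
Row 3 already has 4, leaving r3c6 = 1.
Cage k needs two cells with difference 4; hence r4c2 = 5.
Row 4 already has 5, so r4c5 = 6.
Cage e needs product 40, leaving r4c6 = 2.
Row 5 now contains 6, leaving r5c2 = 1.
Column 5 already has 4, so r5c5 = 5.
1 is placed in column 6, which forces r5c6 = 4.
The 3 cells of cage d must have sum 11, leaving r6c1 = 1.
Cage d needs sum 11, so r6c2 = 6.
Row 6 now contains 5, so r6c3 = 4.
5 is placed in column 2, leaving r1c2 = 4.
Column 3 now contains 4, which forces r1c3 = 5.
Row 3 already has 4, leaving r3c1 = 5.
Row 4 already has 5, leaving r4c1 = 4.
Completed grid: 2 4 5 3 1 6 / 6 2 1 4 3 5 / 5 3 6 2 4 1 / 4 5 3 1 6 2 / 3 1 2 6 5 4 / 1 6 4 5 2 3.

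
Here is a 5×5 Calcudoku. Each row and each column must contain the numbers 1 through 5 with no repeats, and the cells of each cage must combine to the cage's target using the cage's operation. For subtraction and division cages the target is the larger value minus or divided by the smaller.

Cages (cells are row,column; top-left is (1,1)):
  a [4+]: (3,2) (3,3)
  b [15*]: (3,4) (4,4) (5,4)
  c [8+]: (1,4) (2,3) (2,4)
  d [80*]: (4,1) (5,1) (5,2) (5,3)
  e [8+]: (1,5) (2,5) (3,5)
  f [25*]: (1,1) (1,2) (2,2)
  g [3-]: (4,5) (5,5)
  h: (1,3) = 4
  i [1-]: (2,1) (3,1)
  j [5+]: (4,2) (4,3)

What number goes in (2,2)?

Cage f has product 25; hence (1,1) = 5.
The 3 cells of cage f must have product 25, leaving (1,2) = 1.
Cage h is given, leaving (1,3) = 4.
The 3 cells of cage f must have product 25, leaving (2,2) = 5.
Column 2 now contains 1, so (3,2) = 3.
3 is placed in row 3, leaving (3,3) = 1.
1 is placed in row 3, leaving (3,4) = 5.
Cage e needs sum 8, so (1,5) = 3.
The 3 cells of cage e must have sum 8, so (2,5) = 1.
The 3 cells of cage e must have sum 8, so (3,5) = 4.
Cage j needs two cells with sum 5, so (4,2) = 2.
The two cells of cage j must have sum 5, leaving (4,3) = 3.
3 is placed in row 4, which forces (4,4) = 1.
Row 4 now contains 2; hence (4,5) = 5.
Column 2 now contains 2, which forces (5,2) = 4.
Cage d needs product 80, leaving (5,3) = 5.
Column 4 now contains 1; hence (5,4) = 3.
5 is placed in column 5, leaving (5,5) = 2.
Row 1 already has 3, leaving (1,4) = 2.
Row 2 now contains 1, leaving (2,1) = 3.
3 is placed in column 3; hence (2,3) = 2.
The 3 cells of cage c must have sum 8, which forces (2,4) = 4.
Row 3 now contains 4, so (3,1) = 2.
Row 4 now contains 2, so (4,1) = 4.
4 is placed in row 5; hence (5,1) = 1.
Completed grid: 5 1 4 2 3 / 3 5 2 4 1 / 2 3 1 5 4 / 4 2 3 1 5 / 1 4 5 3 2.

5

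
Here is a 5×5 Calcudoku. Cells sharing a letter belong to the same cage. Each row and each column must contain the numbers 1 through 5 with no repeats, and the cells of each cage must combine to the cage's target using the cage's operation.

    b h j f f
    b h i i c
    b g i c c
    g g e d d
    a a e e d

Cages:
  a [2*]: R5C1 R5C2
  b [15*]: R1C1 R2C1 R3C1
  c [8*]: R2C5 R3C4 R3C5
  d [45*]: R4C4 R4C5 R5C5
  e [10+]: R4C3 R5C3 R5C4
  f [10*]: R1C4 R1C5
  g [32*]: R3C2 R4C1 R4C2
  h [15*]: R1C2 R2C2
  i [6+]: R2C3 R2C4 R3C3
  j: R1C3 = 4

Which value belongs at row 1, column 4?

5

Cage j is a single given cell, which forces R1C3 = 4.
Cage g has product 32; hence R3C2 = 4.
Cage g needs product 32, leaving R4C1 = 4.
Cage g has product 32, leaving R4C2 = 2.
The 3 cells of cage d must have product 45, leaving R4C4 = 3.
The 3 cells of cage d must have product 45, so R4C5 = 5.
Column 2 now contains 2, leaving R5C2 = 1.
Cage d needs product 45, so R5C5 = 3.
Cage f's pair has product 10, which forces R1C4 = 5.
Column 5 already has 5, so R1C5 = 2.
Cage c has product 8, so R2C5 = 4.
Column 5 now contains 2, leaving R3C5 = 1.
5 is placed in row 4, leaving R4C3 = 1.
Row 5 already has 1, so R5C1 = 2.
Cage e has sum 10, so R5C3 = 5.
The 3 cells of cage e must have sum 10, so R5C4 = 4.
Row 1 already has 5, which forces R1C2 = 3.
Cage h needs two cells with product 15, leaving R2C2 = 5.
Cage i has sum 6, which forces R2C4 = 1.
Row 3 now contains 1, which forces R3C4 = 2.
Row 1 now contains 3, which forces R1C1 = 1.
Row 2 already has 1; hence R2C1 = 3.
Cage i needs sum 6; hence R2C3 = 2.
Cage b needs product 15, which forces R3C1 = 5.
Row 3 already has 2, so R3C3 = 3.
The full grid is 1 3 4 5 2 / 3 5 2 1 4 / 5 4 3 2 1 / 4 2 1 3 5 / 2 1 5 4 3.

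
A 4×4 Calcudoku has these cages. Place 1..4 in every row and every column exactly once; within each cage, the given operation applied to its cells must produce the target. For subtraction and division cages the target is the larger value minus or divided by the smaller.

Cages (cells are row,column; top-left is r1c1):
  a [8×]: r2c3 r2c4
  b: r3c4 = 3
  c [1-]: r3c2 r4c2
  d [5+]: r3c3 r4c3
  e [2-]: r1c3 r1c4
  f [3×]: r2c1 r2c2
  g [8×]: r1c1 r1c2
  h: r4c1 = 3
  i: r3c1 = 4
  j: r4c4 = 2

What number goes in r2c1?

Cage i is a single given cell, which forces r3c1 = 4.
B is a freebie, which forces r3c4 = 3.
Cage h is a single given cell, so r4c1 = 3.
Cage j is a single given cell, leaving r4c4 = 2.
Column 1 already has 4, which forces r1c1 = 2.
The two cells of cage g must have product 8, which forces r1c2 = 4.
Row 1 already has 2, which forces r1c3 = 3.
Row 1 now contains 4, which forces r1c4 = 1.
Column 1 now contains 3; hence r2c1 = 1.
The two cells of cage f must have product 3; hence r2c2 = 3.
The two cells of cage a must have product 8, leaving r2c3 = 2.
Column 4 already has 2, so r2c4 = 4.
The two cells of cage c must have difference 1, which forces r3c2 = 2.
Cage d's pair has sum 5; hence r3c3 = 1.
Cage c's pair has difference 1, which forces r4c2 = 1.
Cage d's pair has sum 5, which forces r4c3 = 4.
The full grid is 2 4 3 1 / 1 3 2 4 / 4 2 1 3 / 3 1 4 2.

1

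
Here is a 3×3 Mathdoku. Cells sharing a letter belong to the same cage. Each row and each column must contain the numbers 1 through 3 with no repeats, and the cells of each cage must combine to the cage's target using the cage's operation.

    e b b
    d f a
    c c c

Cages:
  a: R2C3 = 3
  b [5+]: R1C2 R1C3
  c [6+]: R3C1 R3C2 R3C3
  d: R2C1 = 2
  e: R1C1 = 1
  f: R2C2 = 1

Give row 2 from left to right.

2 1 3

E is a freebie, which forces R1C1 = 1.
Cage d is a single given cell, leaving R2C1 = 2.
Cage f is a single given cell, which forces R2C2 = 1.
A is a freebie; hence R2C3 = 3.
Column 1 already has 2, leaving R3C1 = 3.
Row 3 already has 3, leaving R3C2 = 2.
Row 3 now contains 2, so R3C3 = 1.
Column 2 now contains 2, which forces R1C2 = 3.
3 is placed in column 3; hence R1C3 = 2.
Completed grid: 1 3 2 / 2 1 3 / 3 2 1.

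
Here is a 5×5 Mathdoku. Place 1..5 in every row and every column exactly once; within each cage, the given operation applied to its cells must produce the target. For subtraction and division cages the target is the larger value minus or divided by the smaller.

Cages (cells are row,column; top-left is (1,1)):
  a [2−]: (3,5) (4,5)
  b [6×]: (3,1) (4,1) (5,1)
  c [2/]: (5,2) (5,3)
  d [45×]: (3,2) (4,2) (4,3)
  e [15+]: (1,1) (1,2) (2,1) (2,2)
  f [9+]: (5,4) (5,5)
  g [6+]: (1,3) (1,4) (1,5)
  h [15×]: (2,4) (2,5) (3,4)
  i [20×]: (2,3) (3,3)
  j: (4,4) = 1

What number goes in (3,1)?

1

The 3 cells of cage d must have product 45; hence (3,2) = 3.
The 3 cells of cage d must have product 45, which forces (4,2) = 5.
Cage d has product 45, leaving (4,3) = 3.
Cage j is given, which forces (4,4) = 1.
The 3 cells of cage h must have product 15, leaving (2,4) = 3.
Cage h has product 15, so (2,5) = 1.
Cage b has product 6, so (3,1) = 1.
1 is placed in column 4; hence (3,4) = 5.
Row 4 already has 1; hence (4,1) = 2.
Row 4 already has 2, so (4,5) = 4.
Cage b has product 6; hence (5,1) = 3.
Column 4 already has 5; hence (5,4) = 4.
4 is placed in column 5; hence (5,5) = 5.
Cage g needs sum 6, so (1,3) = 1.
Column 4 now contains 3; hence (1,4) = 2.
Cage g needs sum 6, leaving (1,5) = 3.
Cage i needs two cells with product 20; hence (2,3) = 5.
5 is placed in row 3; hence (3,3) = 4.
4 is placed in column 5, leaving (3,5) = 2.
Column 3 now contains 1, so (5,3) = 2.
Cage e needs sum 15, which forces (1,1) = 5.
Row 1 already has 2, so (1,2) = 4.
Row 2 now contains 5; hence (2,1) = 4.
Cage e needs sum 15; hence (2,2) = 2.
Row 5 already has 2; hence (5,2) = 1.
Completed grid: 5 4 1 2 3 / 4 2 5 3 1 / 1 3 4 5 2 / 2 5 3 1 4 / 3 1 2 4 5.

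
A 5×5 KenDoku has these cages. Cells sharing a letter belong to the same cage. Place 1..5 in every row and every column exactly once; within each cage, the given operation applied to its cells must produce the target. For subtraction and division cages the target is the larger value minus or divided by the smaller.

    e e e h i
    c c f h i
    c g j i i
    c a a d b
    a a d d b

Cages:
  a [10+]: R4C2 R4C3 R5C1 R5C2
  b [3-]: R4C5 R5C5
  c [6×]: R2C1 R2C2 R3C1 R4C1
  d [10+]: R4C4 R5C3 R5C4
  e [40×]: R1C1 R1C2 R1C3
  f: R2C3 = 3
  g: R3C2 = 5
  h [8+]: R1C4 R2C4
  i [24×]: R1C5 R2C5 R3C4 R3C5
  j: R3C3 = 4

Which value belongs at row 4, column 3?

Cage c has product 6, leaving R2C2 = 1.
F is a freebie; hence R2C3 = 3.
Row 2 already has 3; hence R2C4 = 5.
Cage g is given; hence R3C2 = 5.
Cage j is given, so R3C3 = 4.
5 is placed in column 4, so R1C4 = 3.
Row 2 already has 3; hence R2C1 = 2.
Row 2 now contains 2, so R2C5 = 4.
Cage d has sum 10, so R5C3 = 5.
Cage e needs product 40, which forces R1C1 = 5.
Cage e has product 40; hence R1C2 = 4.
Column 3 now contains 5; hence R1C3 = 2.
Row 1 now contains 2, leaving R1C5 = 1.
Cage i needs product 24, which forces R3C5 = 3.
Column 3 now contains 2, leaving R4C3 = 1.
Row 4 now contains 1, which forces R4C4 = 4.
Cage b needs two cells with difference 3; hence R4C5 = 5.
Column 4 already has 4, so R5C4 = 1.
Cage b needs two cells with difference 3; hence R5C5 = 2.
3 is placed in row 3, so R3C1 = 1.
1 is placed in column 4, so R3C4 = 2.
Row 4 now contains 1, which forces R4C1 = 3.
Cage a needs sum 10, so R4C2 = 2.
The 4 cells of cage a must have sum 10, which forces R5C1 = 4.
2 is placed in row 5; hence R5C2 = 3.
The full grid is 5 4 2 3 1 / 2 1 3 5 4 / 1 5 4 2 3 / 3 2 1 4 5 / 4 3 5 1 2.

1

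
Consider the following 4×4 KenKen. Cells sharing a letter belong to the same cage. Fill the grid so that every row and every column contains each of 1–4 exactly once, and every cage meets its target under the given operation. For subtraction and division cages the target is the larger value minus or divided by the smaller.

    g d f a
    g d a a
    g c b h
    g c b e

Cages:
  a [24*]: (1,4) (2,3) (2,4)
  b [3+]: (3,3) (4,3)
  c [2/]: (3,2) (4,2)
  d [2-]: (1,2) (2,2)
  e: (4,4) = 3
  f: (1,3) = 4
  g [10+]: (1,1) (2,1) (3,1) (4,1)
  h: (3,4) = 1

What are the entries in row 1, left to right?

F is a freebie; hence (1,3) = 4.
H is a freebie, leaving (3,4) = 1.
Cage e is a single given cell; hence (4,4) = 3.
Column 4 already has 3, so (1,4) = 2.
Cage a has product 24, which forces (2,3) = 3.
Cage a has product 24; hence (2,4) = 4.
Row 3 now contains 1, leaving (3,3) = 2.
The two cells of cage b must have sum 3, so (4,3) = 1.
Cage d's pair has difference 2; hence (1,2) = 3.
4 is placed in row 2, leaving (2,2) = 1.
Row 3 now contains 2, leaving (3,2) = 4.
Cage c's pair has quotient 2; hence (4,2) = 2.
3 is placed in row 1, so (1,1) = 1.
Row 2 now contains 1, leaving (2,1) = 2.
4 is placed in row 3, which forces (3,1) = 3.
Row 4 already has 2, so (4,1) = 4.
Filled in: 1 3 4 2 / 2 1 3 4 / 3 4 2 1 / 4 2 1 3.

1 3 4 2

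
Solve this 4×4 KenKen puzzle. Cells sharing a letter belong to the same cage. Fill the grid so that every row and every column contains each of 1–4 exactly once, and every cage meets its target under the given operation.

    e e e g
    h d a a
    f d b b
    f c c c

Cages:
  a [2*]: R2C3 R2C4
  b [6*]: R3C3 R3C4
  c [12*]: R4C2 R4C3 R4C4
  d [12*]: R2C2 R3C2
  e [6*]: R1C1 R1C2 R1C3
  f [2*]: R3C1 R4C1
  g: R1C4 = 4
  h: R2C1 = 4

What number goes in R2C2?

3

Cage g is a single given cell, which forces R1C4 = 4.
H is a freebie, which forces R2C1 = 4.
Row 2 already has 4, so R2C2 = 3.
Column 2 now contains 3; hence R3C2 = 4.
Column 2 now contains 4, which forces R4C2 = 1.
Row 4 already has 1, leaving R4C4 = 3.
Column 2 already has 1, so R1C2 = 2.
Cage f's pair has product 2, leaving R3C1 = 1.
Cage b needs two cells with product 6, so R3C3 = 3.
Column 4 already has 3, so R3C4 = 2.
Row 4 already has 1; hence R4C1 = 2.
Row 4 already has 3, which forces R4C3 = 4.
Column 1 already has 1, so R1C1 = 3.
Column 3 already has 3, which forces R1C3 = 1.
Cage a needs two cells with product 2, leaving R2C3 = 2.
Column 4 already has 2, leaving R2C4 = 1.
Completed grid: 3 2 1 4 / 4 3 2 1 / 1 4 3 2 / 2 1 4 3.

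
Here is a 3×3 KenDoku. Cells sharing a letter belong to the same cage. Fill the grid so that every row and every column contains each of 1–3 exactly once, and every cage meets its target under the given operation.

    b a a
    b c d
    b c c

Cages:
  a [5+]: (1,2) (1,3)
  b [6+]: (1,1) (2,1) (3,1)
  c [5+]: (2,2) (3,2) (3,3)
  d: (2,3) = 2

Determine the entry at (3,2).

3

Cage d is given, so (2,3) = 2.
Column 3 now contains 2, which forces (3,3) = 1.
The two cells of cage a must have sum 5, which forces (1,2) = 2.
Column 3 now contains 2, so (1,3) = 3.
2 is placed in row 2; hence (2,2) = 1.
Row 3 now contains 1, which forces (3,2) = 3.
Row 1 now contains 3, so (1,1) = 1.
1 is placed in row 2; hence (2,1) = 3.
Row 3 already has 3, which forces (3,1) = 2.
The full grid is 1 2 3 / 3 1 2 / 2 3 1.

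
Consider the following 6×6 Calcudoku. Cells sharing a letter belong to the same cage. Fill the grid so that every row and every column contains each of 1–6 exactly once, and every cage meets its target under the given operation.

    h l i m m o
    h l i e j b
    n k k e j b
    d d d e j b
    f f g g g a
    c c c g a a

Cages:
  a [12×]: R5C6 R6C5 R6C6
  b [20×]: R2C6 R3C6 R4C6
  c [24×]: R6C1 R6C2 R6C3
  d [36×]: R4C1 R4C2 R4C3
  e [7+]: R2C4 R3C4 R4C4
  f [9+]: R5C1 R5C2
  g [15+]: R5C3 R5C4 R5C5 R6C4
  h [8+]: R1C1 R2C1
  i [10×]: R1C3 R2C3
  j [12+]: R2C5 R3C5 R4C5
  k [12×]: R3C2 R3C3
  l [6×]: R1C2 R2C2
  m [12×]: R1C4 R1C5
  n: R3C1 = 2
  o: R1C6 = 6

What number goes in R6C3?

6

Cage o is a single given cell, which forces R1C6 = 6.
Cage n is a single given cell, so R3C1 = 2.
In row 1, 1 can only go at R1C2, so R1C2 = 1.
Cage l's pair has product 6, so R2C2 = 6.
In row 1, 2 can only go at R1C3, so R1C3 = 2.
Column 3 now contains 2, leaving R2C3 = 5.
Cage d needs product 36; hence R4C2 = 2.
Column 2 already has 2; hence R6C2 = 4.
Cage h's pair has sum 8, leaving R1C1 = 5.
5 is placed in row 2; hence R2C1 = 3.
The 3 cells of cage e must have sum 7, leaving R2C4 = 2.
Column 2 already has 4, so R3C2 = 3.
Cage k's pair has product 12, which forces R3C3 = 4.
Row 3 now contains 4, so R3C4 = 1.
Row 3 now contains 1; hence R3C6 = 5.
Column 1 already has 3; hence R4C1 = 6.
6 is placed in row 4, so R4C3 = 3.
Column 4 already has 1; hence R4C4 = 4.
4 is placed in row 4, which forces R4C5 = 5.
4 is placed in row 4, leaving R4C6 = 1.
Column 1 now contains 6, which forces R5C1 = 4.
Column 2 already has 3, leaving R5C2 = 5.
Row 5 already has 4; hence R5C6 = 2.
Column 1 now contains 6; hence R6C1 = 1.
1 is placed in row 6, so R6C3 = 6.
Column 6 now contains 2, which forces R6C6 = 3.
Column 4 already has 4, leaving R1C4 = 3.
Cage m's pair has product 12, so R1C5 = 4.
The 3 cells of cage j must have sum 12, so R2C5 = 1.
Column 6 already has 1; hence R2C6 = 4.
Row 3 now contains 5, which forces R3C5 = 6.
Column 3 already has 6, which forces R5C3 = 1.
Column 4 now contains 3, so R5C4 = 6.
6 is placed in column 5, which forces R5C5 = 3.
Row 6 already has 3, leaving R6C4 = 5.
Row 6 already has 3, leaving R6C5 = 2.
Completed grid: 5 1 2 3 4 6 / 3 6 5 2 1 4 / 2 3 4 1 6 5 / 6 2 3 4 5 1 / 4 5 1 6 3 2 / 1 4 6 5 2 3.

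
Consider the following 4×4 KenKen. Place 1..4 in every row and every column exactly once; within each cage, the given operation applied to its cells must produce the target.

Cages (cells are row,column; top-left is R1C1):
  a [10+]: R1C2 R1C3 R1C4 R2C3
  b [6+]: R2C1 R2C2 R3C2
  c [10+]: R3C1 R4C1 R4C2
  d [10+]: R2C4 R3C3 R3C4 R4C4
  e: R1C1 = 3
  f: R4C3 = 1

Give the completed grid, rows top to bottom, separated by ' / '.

E is a freebie, leaving R1C1 = 3.
3 is placed in column 1, which forces R3C1 = 4.
Column 1 already has 4; hence R4C1 = 2.
Cage f is given, so R4C3 = 1.
Column 1 now contains 2, so R2C1 = 1.
Cage a needs sum 10; hence R2C3 = 3.
3 is placed in column 3; hence R3C3 = 2.
Cage c has sum 10, so R4C2 = 4.
Row 4 now contains 4, leaving R4C4 = 3.
Column 3 now contains 2; hence R1C3 = 4.
Column 2 now contains 4, leaving R2C2 = 2.
The 4 cells of cage d must have sum 10, so R2C4 = 4.
Cage b has sum 6, which forces R3C2 = 3.
Column 4 now contains 3, so R3C4 = 1.
2 is placed in column 2, leaving R1C2 = 1.
Column 4 already has 1, leaving R1C4 = 2.

3 1 4 2 / 1 2 3 4 / 4 3 2 1 / 2 4 1 3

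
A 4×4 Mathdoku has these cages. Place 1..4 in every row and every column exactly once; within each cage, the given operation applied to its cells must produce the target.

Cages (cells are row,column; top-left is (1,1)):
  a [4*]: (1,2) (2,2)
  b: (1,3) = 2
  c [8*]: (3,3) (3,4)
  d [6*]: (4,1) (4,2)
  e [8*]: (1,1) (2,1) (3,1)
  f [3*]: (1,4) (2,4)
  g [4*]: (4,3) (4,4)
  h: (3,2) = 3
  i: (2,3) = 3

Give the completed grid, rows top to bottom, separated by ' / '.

4 1 2 3 / 2 4 3 1 / 1 3 4 2 / 3 2 1 4

B is a freebie, leaving (1,3) = 2.
I is a freebie, leaving (2,3) = 3.
Row 2 already has 3, so (2,4) = 1.
Cage h is a single given cell, leaving (3,2) = 3.
2 is placed in column 3, which forces (3,3) = 4.
4 is placed in row 3, which forces (3,4) = 2.
Column 2 now contains 3, leaving (4,2) = 2.
Column 3 now contains 4, which forces (4,3) = 1.
1 is placed in column 4, leaving (4,4) = 4.
Cage e needs product 8, which forces (1,1) = 4.
Cage a's pair has product 4, so (1,2) = 1.
1 is placed in column 4, which forces (1,4) = 3.
Cage e has product 8, which forces (2,1) = 2.
1 is placed in row 2, leaving (2,2) = 4.
Row 3 now contains 2; hence (3,1) = 1.
2 is placed in row 4, leaving (4,1) = 3.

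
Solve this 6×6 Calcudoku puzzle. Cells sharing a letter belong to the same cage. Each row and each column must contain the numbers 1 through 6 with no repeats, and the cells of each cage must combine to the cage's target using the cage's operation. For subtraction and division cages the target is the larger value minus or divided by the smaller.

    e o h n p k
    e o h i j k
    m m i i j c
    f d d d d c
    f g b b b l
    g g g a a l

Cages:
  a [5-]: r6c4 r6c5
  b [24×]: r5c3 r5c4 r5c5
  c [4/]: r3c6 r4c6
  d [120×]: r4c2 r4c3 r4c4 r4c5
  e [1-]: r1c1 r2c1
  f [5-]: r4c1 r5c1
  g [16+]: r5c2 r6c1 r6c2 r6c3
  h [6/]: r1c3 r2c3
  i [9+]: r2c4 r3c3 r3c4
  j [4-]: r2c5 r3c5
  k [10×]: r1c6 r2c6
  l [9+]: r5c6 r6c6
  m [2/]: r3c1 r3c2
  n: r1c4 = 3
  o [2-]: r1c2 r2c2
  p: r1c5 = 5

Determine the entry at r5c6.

Cage n is given, which forces r1c4 = 3.
Cage p is given; hence r1c5 = 5.
5 is placed in row 1; hence r1c6 = 2.
Column 6 already has 2; hence r2c6 = 5.
Row 3 needs a 5, and only r3c4 is open for it.
Row 2 needs a 4, and only r2c2 is open for it.
The two cells of cage o must have difference 2, leaving r1c2 = 6.
Row 1 already has 6; hence r1c3 = 1.
Column 3 already has 1; hence r2c3 = 6.
Row 2 already has 6, which forces r2c5 = 2.
2 is placed in column 5, so r3c5 = 6.
Column 5 now contains 6, leaving r6c5 = 1.
Row 1 already has 1, which forces r1c1 = 4.
Row 2 now contains 2, so r2c1 = 3.
Row 2 now contains 2; hence r2c4 = 1.
The 3 cells of cage i must have sum 9, leaving r3c3 = 3.
Row 6 already has 1, leaving r6c4 = 6.
Row 6 now contains 6; hence r6c6 = 3.
The 4 cells of cage g must have sum 16, so r5c2 = 5.
The 3 cells of cage b must have product 24, which forces r5c5 = 3.
Column 6 now contains 3, leaving r5c6 = 6.
Row 6 now contains 6; hence r6c1 = 5.
Cage g needs sum 16; hence r6c2 = 2.
Cage g needs sum 16; hence r6c3 = 4.
The two cells of cage m must have quotient 2, leaving r3c1 = 2.
Column 2 now contains 2, so r3c2 = 1.
Row 3 already has 1, which forces r3c6 = 4.
The two cells of cage f must have difference 5, leaving r4c1 = 6.
Column 2 now contains 2, so r4c2 = 3.
Cage d needs product 120; hence r4c3 = 5.
The 4 cells of cage d must have product 120; hence r4c4 = 2.
Column 5 already has 3, so r4c5 = 4.
Column 6 now contains 4, leaving r4c6 = 1.
6 is placed in row 5, so r5c1 = 1.
Column 3 already has 4, which forces r5c3 = 2.
The 3 cells of cage b must have product 24; hence r5c4 = 4.
The full grid is 4 6 1 3 5 2 / 3 4 6 1 2 5 / 2 1 3 5 6 4 / 6 3 5 2 4 1 / 1 5 2 4 3 6 / 5 2 4 6 1 3.

6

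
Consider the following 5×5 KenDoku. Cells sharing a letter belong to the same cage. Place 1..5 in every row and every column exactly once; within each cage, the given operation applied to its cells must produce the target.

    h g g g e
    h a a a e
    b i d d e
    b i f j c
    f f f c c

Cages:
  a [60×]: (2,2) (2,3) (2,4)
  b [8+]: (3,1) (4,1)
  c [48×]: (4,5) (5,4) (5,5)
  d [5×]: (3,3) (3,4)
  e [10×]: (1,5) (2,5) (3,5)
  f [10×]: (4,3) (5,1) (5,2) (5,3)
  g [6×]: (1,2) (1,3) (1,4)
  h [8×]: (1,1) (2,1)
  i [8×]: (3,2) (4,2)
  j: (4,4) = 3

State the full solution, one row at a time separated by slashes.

The 4 cells of cage f must have product 10, so (4,3) = 1.
Cage j is a single given cell, so (4,4) = 3.
Cage c needs product 48, so (4,5) = 4.
The 3 cells of cage c must have product 48, which forces (5,4) = 4.
The 3 cells of cage c must have product 48, which forces (5,5) = 3.
4 is placed in column 4, so (2,4) = 5.
Cage b needs two cells with sum 8, which forces (3,1) = 3.
Cage i needs two cells with product 8, leaving (3,2) = 4.
Column 3 now contains 1, which forces (3,3) = 5.
Cage d needs two cells with product 5, so (3,4) = 1.
1 is placed in row 3, which forces (3,5) = 2.
3 is placed in row 4, so (4,1) = 5.
Row 4 now contains 4, leaving (4,2) = 2.
5 is placed in column 3, which forces (5,3) = 2.
The 3 cells of cage g must have product 6, leaving (1,2) = 1.
Column 3 now contains 2, leaving (1,3) = 3.
Column 4 now contains 1, which forces (1,4) = 2.
Cage e has product 10, so (1,5) = 5.
4 is placed in column 2; hence (2,2) = 3.
Cage a has product 60; hence (2,3) = 4.
Column 5 already has 2, leaving (2,5) = 1.
Row 5 now contains 2, which forces (5,1) = 1.
Cage f has product 10, which forces (5,2) = 5.
Row 1 already has 2, which forces (1,1) = 4.
Row 2 already has 4, so (2,1) = 2.

4 1 3 2 5 / 2 3 4 5 1 / 3 4 5 1 2 / 5 2 1 3 4 / 1 5 2 4 3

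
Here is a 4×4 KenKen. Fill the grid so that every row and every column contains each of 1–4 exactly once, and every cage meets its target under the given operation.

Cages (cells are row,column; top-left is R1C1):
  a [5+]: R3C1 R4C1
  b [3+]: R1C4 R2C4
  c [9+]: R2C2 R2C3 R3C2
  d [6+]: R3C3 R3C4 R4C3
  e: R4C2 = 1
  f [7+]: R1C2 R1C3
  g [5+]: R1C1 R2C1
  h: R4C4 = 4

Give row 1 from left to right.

E is a freebie, which forces R4C2 = 1.
H is a freebie, which forces R4C4 = 4.
Row 3 needs a 4, and only R3C2 is open for it.
Column 2 now contains 4, which forces R1C2 = 3.
Cage f needs two cells with sum 7, so R1C3 = 4.
Column 2 already has 3, so R2C2 = 2.
2 is placed in row 2, so R2C3 = 3.
2 is placed in row 2, so R2C4 = 1.
Column 3 now contains 3, so R4C3 = 2.
Cage g needs two cells with sum 5, leaving R1C1 = 1.
Column 4 now contains 1, so R1C4 = 2.
1 is placed in row 2, which forces R2C1 = 4.
The two cells of cage a must have sum 5, leaving R3C1 = 2.
Column 3 already has 2, which forces R3C3 = 1.
Cage d needs sum 6; hence R3C4 = 3.
Row 4 already has 2, which forces R4C1 = 3.
The full grid is 1 3 4 2 / 4 2 3 1 / 2 4 1 3 / 3 1 2 4.

1 3 4 2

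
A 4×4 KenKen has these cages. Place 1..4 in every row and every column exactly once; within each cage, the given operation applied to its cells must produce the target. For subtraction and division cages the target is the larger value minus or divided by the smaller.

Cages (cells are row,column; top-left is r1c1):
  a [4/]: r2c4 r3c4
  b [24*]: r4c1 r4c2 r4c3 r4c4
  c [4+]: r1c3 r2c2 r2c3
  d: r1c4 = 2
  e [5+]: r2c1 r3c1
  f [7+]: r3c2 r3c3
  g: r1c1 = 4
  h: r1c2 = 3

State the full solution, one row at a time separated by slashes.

Cage g is a single given cell, leaving r1c1 = 4.
H is a freebie, so r1c2 = 3.
Cage c has sum 4, which forces r1c3 = 1.
Cage d is given, leaving r1c4 = 2.
Cage c needs sum 4; hence r2c2 = 1.
The 3 cells of cage c must have sum 4; hence r2c3 = 2.
Row 2 now contains 1; hence r2c4 = 4.
Column 2 already has 3; hence r3c2 = 4.
Row 3 already has 4, which forces r3c3 = 3.
Column 4 already has 4, leaving r3c4 = 1.
Column 2 now contains 4; hence r4c2 = 2.
3 is placed in column 3, so r4c3 = 4.
1 is placed in column 4, so r4c4 = 3.
2 is placed in row 2; hence r2c1 = 3.
1 is placed in row 3, so r3c1 = 2.
Row 4 already has 3, which forces r4c1 = 1.

4 3 1 2 / 3 1 2 4 / 2 4 3 1 / 1 2 4 3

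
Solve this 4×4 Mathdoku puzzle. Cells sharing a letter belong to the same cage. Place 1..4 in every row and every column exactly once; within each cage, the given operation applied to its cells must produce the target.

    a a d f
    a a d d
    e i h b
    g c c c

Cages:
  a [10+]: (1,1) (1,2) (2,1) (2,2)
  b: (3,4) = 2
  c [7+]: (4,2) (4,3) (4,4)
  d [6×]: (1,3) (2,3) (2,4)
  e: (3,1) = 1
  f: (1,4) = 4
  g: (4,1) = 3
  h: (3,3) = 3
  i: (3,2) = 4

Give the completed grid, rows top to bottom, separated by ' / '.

2 3 1 4 / 4 1 2 3 / 1 4 3 2 / 3 2 4 1

F is a freebie, which forces (1,4) = 4.
E is a freebie, which forces (3,1) = 1.
I is a freebie, leaving (3,2) = 4.
H is a freebie; hence (3,3) = 3.
B is a freebie, leaving (3,4) = 2.
Cage g is given; hence (4,1) = 3.
Column 4 now contains 2, leaving (4,4) = 1.
Column 1 already has 3; hence (1,1) = 2.
2 is placed in row 1, leaving (1,3) = 1.
Cage a has sum 10, leaving (2,1) = 4.
1 is placed in column 3, leaving (2,3) = 2.
1 is placed in column 4, leaving (2,4) = 3.
Row 4 now contains 1, so (4,2) = 2.
Cage c has sum 7, which forces (4,3) = 4.
Row 1 already has 1, which forces (1,2) = 3.
Row 2 already has 3, which forces (2,2) = 1.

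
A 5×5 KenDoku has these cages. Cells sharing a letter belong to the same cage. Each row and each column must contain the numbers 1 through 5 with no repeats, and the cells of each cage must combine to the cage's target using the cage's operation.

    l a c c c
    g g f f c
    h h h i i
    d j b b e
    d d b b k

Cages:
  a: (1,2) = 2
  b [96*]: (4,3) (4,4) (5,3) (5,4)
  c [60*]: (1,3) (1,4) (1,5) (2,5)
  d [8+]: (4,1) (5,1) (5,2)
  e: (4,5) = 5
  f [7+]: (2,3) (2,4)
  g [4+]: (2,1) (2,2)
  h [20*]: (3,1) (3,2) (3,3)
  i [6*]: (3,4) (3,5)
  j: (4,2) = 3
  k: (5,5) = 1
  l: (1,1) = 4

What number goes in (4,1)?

1

L is a freebie, which forces (1,1) = 4.
Cage a is given, which forces (1,2) = 2.
Cage j is a single given cell, leaving (4,2) = 3.
Cage e is given, so (4,5) = 5.
Cage k is a single given cell, which forces (5,5) = 1.
1 is placed in column 5; hence (1,5) = 3.
Cage g needs two cells with sum 4, so (2,1) = 3.
Column 2 already has 3, which forces (2,2) = 1.
The 4 cells of cage c must have product 60; hence (2,5) = 4.
Column 5 now contains 3, leaving (3,5) = 2.
Cage d has sum 8, which forces (4,1) = 1.
Column 1 already has 3, so (5,1) = 2.
Column 1 already has 1, which forces (3,1) = 5.
Cage h has product 20, so (3,2) = 4.
Cage h has product 20, so (3,3) = 1.
Row 3 now contains 2, which forces (3,4) = 3.
Cage d has sum 8, so (5,2) = 5.
Column 4 now contains 3, which forces (5,4) = 4.
Column 3 already has 1; hence (1,3) = 5.
Cage c has product 60, so (1,4) = 1.
Column 3 now contains 5; hence (2,3) = 2.
2 is placed in row 2, so (2,4) = 5.
Cage b has product 96, leaving (4,3) = 4.
4 is placed in column 4, which forces (4,4) = 2.
Row 5 now contains 4, so (5,3) = 3.
Completed grid: 4 2 5 1 3 / 3 1 2 5 4 / 5 4 1 3 2 / 1 3 4 2 5 / 2 5 3 4 1.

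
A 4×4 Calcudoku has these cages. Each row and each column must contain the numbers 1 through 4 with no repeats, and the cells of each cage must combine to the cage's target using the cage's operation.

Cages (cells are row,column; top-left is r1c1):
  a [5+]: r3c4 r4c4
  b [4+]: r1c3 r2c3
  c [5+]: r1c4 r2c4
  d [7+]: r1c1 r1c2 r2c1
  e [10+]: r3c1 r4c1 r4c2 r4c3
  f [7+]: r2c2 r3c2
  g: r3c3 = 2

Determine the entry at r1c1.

4

Cage g is given, leaving r3c3 = 2.
The only place for 4 in column 3 is r4c3.
Row 3 needs a 1, and only r3c1 is open for it.
The only place for 1 in row 4 is r4c4.
The two cells of cage a must have sum 5, leaving r3c4 = 4.
Cage f needs two cells with sum 7; hence r2c2 = 4.
Row 3 already has 4, so r3c2 = 3.
Column 2 now contains 3; hence r4c2 = 2.
Cage d needs sum 7, which forces r1c1 = 4.
Column 2 already has 2, so r1c2 = 1.
Row 1 now contains 1, leaving r1c3 = 3.
Row 1 already has 3, leaving r1c4 = 2.
Row 2 already has 4, leaving r2c1 = 2.
Column 3 already has 3, which forces r2c3 = 1.
2 is placed in column 4; hence r2c4 = 3.
Row 4 now contains 2; hence r4c1 = 3.
Completed grid: 4 1 3 2 / 2 4 1 3 / 1 3 2 4 / 3 2 4 1.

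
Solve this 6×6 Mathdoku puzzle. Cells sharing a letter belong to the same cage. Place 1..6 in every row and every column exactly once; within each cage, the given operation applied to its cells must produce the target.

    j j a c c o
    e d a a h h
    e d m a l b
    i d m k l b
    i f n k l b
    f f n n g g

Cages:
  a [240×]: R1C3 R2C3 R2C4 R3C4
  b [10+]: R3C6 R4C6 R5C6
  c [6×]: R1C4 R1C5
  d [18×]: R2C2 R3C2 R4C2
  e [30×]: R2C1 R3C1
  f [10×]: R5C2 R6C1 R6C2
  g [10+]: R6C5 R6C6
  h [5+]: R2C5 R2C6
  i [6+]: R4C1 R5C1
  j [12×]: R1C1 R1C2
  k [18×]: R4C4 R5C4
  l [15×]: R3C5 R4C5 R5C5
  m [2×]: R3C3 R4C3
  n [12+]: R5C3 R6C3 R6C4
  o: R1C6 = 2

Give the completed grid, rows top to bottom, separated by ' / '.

3 4 5 1 6 2 / 5 1 6 4 2 3 / 6 3 1 2 5 4 / 4 6 2 3 1 5 / 2 5 4 6 3 1 / 1 2 3 5 4 6

O is a freebie, so R1C6 = 2.
The only place for 5 in row 1 is R1C3.
Row 2 needs a 5, and only R2C1 is open for it.
Column 1 now contains 5, leaving R3C1 = 6.
Column 1 needs a 1, and only R6C1 is open for it.
The only place for 3 in column 1 is R1C1.
Row 1 now contains 3, so R1C2 = 4.
Column 4 needs a 1, and only R1C4 is open for it.
1 is placed in row 1, leaving R1C5 = 6.
6 is placed in column 5; hence R6C5 = 4.
4 is placed in row 6, so R6C6 = 6.
Cage n has sum 12, leaving R5C3 = 4.
Cage n has sum 12; hence R6C3 = 3.
The 3 cells of cage n must have sum 12, which forces R6C4 = 5.
The two cells of cage i must have sum 6, which forces R4C1 = 4.
4 is placed in row 5, leaving R5C1 = 2.
The 3 cells of cage f must have product 10; hence R5C2 = 5.
Row 5 already has 5, so R5C6 = 1.
5 is placed in row 6, leaving R6C2 = 2.
Cage b needs sum 10, leaving R3C6 = 4.
Column 6 already has 1; hence R4C6 = 5.
1 is placed in row 5, leaving R5C5 = 3.
The 4 cells of cage a must have product 240, so R2C3 = 6.
Cage a has product 240, which forces R2C4 = 4.
Cage h's pair has sum 5; hence R2C5 = 2.
Column 6 already has 4, so R2C6 = 3.
Row 3 now contains 4, which forces R3C4 = 2.
Cage l has product 15, leaving R3C5 = 5.
The two cells of cage k must have product 18, so R4C4 = 3.
5 is placed in row 4, leaving R4C5 = 1.
Row 5 already has 3, leaving R5C4 = 6.
3 is placed in row 2, which forces R2C2 = 1.
The 3 cells of cage d must have product 18, which forces R3C2 = 3.
Row 3 now contains 2; hence R3C3 = 1.
Row 4 already has 1, leaving R4C2 = 6.
Row 4 already has 1, so R4C3 = 2.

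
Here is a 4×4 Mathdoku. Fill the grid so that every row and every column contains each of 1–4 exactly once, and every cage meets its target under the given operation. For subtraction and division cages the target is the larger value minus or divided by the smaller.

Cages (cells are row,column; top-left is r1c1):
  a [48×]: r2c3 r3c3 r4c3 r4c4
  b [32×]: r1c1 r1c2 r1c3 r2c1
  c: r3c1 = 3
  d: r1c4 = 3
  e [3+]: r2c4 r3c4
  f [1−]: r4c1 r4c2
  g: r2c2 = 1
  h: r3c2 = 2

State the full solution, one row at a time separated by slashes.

1 4 2 3 / 4 1 3 2 / 3 2 4 1 / 2 3 1 4

Cage d is a single given cell; hence r1c4 = 3.
Cage b needs product 32; hence r2c1 = 4.
Cage g is given, so r2c2 = 1.
Row 2 already has 1, which forces r2c4 = 2.
C is a freebie; hence r3c1 = 3.
Cage h is given, so r3c2 = 2.
Column 4 already has 2, leaving r3c4 = 1.
Column 4 already has 2, leaving r4c4 = 4.
Column 2 already has 2, so r1c2 = 4.
Row 2 already has 2, so r2c3 = 3.
Row 3 now contains 1, so r3c3 = 4.
Cage f's pair has difference 1; hence r4c1 = 2.
Row 4 already has 4, which forces r4c2 = 3.
Cage a needs product 48, leaving r4c3 = 1.
Column 1 already has 2, which forces r1c1 = 1.
1 is placed in column 3, which forces r1c3 = 2.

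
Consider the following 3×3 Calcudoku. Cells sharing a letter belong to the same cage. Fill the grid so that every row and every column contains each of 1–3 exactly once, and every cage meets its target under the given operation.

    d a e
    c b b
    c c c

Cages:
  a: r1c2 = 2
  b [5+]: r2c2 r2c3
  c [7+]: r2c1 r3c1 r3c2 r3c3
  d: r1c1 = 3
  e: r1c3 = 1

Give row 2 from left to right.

1 3 2

D is a freebie; hence r1c1 = 3.
Cage a is a single given cell; hence r1c2 = 2.
Cage e is given, leaving r1c3 = 1.
Cage c needs sum 7, so r2c1 = 1.
2 is placed in column 2, which forces r2c2 = 3.
Row 2 already has 3, so r2c3 = 2.
Column 1 now contains 3; hence r3c1 = 2.
3 is placed in column 2, leaving r3c2 = 1.
Column 3 now contains 2, which forces r3c3 = 3.
The full grid is 3 2 1 / 1 3 2 / 2 1 3.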